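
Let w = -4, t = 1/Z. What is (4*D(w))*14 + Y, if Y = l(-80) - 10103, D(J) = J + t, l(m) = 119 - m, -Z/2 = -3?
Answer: -30356/3 ≈ -10119.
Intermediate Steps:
Z = 6 (Z = -2*(-3) = 6)
t = ⅙ (t = 1/6 = ⅙ ≈ 0.16667)
D(J) = ⅙ + J (D(J) = J + ⅙ = ⅙ + J)
Y = -9904 (Y = (119 - 1*(-80)) - 10103 = (119 + 80) - 10103 = 199 - 10103 = -9904)
(4*D(w))*14 + Y = (4*(⅙ - 4))*14 - 9904 = (4*(-23/6))*14 - 9904 = -46/3*14 - 9904 = -644/3 - 9904 = -30356/3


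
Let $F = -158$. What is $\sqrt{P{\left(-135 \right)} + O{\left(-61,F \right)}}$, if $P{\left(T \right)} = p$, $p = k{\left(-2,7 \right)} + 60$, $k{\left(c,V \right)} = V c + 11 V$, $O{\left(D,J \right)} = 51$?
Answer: $\sqrt{174} \approx 13.191$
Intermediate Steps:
$k{\left(c,V \right)} = 11 V + V c$
$p = 123$ ($p = 7 \left(11 - 2\right) + 60 = 7 \cdot 9 + 60 = 63 + 60 = 123$)
$P{\left(T \right)} = 123$
$\sqrt{P{\left(-135 \right)} + O{\left(-61,F \right)}} = \sqrt{123 + 51} = \sqrt{174}$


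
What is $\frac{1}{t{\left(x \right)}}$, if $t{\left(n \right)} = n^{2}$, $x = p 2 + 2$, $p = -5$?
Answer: $\frac{1}{64} \approx 0.015625$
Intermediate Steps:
$x = -8$ ($x = \left(-5\right) 2 + 2 = -10 + 2 = -8$)
$\frac{1}{t{\left(x \right)}} = \frac{1}{\left(-8\right)^{2}} = \frac{1}{64}$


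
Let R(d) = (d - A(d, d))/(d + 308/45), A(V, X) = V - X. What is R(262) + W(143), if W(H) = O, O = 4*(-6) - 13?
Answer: -217918/6049 ≈ -36.025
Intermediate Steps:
O = -37 (O = -24 - 13 = -37)
W(H) = -37
R(d) = d/(308/45 + d) (R(d) = (d - (d - d))/(d + 308/45) = (d - 1*0)/(d + 308*(1/45)) = (d + 0)/(d + 308/45) = d/(308/45 + d))
R(262) + W(143) = 45*262/(308 + 45*262) - 37 = 45*262/(308 + 11790) - 37 = 45*262/12098 - 37 = 45*262*(1/12098) - 37 = 5895/6049 - 37 = -217918/6049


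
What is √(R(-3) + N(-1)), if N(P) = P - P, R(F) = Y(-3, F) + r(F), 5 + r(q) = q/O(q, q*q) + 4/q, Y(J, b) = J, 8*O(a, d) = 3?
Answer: 2*I*√39/3 ≈ 4.1633*I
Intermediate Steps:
O(a, d) = 3/8 (O(a, d) = (⅛)*3 = 3/8)
r(q) = -5 + 4/q + 8*q/3 (r(q) = -5 + (q/(3/8) + 4/q) = -5 + (q*(8/3) + 4/q) = -5 + (8*q/3 + 4/q) = -5 + (4/q + 8*q/3) = -5 + 4/q + 8*q/3)
R(F) = -8 + 4/F + 8*F/3 (R(F) = -3 + (-5 + 4/F + 8*F/3) = -8 + 4/F + 8*F/3)
N(P) = 0
√(R(-3) + N(-1)) = √((-8 + 4/(-3) + (8/3)*(-3)) + 0) = √((-8 + 4*(-⅓) - 8) + 0) = √((-8 - 4/3 - 8) + 0) = √(-52/3 + 0) = √(-52/3) = 2*I*√39/3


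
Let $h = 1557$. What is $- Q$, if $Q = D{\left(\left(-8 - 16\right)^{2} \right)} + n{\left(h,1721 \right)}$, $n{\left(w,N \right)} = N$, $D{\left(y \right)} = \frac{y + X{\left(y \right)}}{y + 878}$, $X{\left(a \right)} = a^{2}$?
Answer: $- \frac{1417343}{727} \approx -1949.6$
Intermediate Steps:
$D{\left(y \right)} = \frac{y + y^{2}}{878 + y}$ ($D{\left(y \right)} = \frac{y + y^{2}}{y + 878} = \frac{y + y^{2}}{878 + y}$)
$Q = \frac{1417343}{727}$ ($Q = \frac{\left(-8 - 16\right)^{2} \left(1 + \left(-8 - 16\right)^{2}\right)}{878 + \left(-8 - 16\right)^{2}} + 1721 = \frac{\left(-24\right)^{2} \left(1 + \left(-24\right)^{2}\right)}{878 + \left(-24\right)^{2}} + 1721 = \frac{576 \left(1 + 576\right)}{878 + 576} + 1721 = 576 \cdot \frac{1}{1454} \cdot 577 + 1721 = \frac{166176}{727} + 1721 = \frac{1417343}{727} \approx 1949.6$)
$- Q = \left(-1\right) \frac{1417343}{727} = - \frac{1417343}{727}$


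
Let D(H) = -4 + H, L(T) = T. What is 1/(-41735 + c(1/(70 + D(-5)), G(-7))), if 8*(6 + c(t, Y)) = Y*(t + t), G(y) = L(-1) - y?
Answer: -122/5092399 ≈ -2.3957e-5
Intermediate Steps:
G(y) = -1 - y
c(t, Y) = -6 + Y*t/4 (c(t, Y) = -6 + (Y*(t + t))/8 = -6 + (Y*(2*t))/8 = -6 + (2*Y*t)/8 = -6 + Y*t/4)
1/(-41735 + c(1/(70 + D(-5)), G(-7))) = 1/(-41735 + (-6 + (-1 - 1*(-7))/(4*(70 + (-4 - 5))))) = 1/(-41735 + (-6 + (-1 + 7)/(4*(70 - 9)))) = 1/(-41735 + (-6 + (1/4)*6/61)) = 1/(-41735 + (-6 + (1/4)*6*(1/61))) = 1/(-41735 + (-6 + 3/122)) = 1/(-41735 - 729/122) = 1/(-5092399/122) = -122/5092399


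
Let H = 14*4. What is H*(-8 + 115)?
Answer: 5992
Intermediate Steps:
H = 56
H*(-8 + 115) = 56*(-8 + 115) = 56*107 = 5992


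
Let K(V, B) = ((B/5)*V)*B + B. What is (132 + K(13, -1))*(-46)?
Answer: -30728/5 ≈ -6145.6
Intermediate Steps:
K(V, B) = B + V*B²/5 (K(V, B) = ((B*(⅕))*V)*B + B = ((B/5)*V)*B + B = (B*V/5)*B + B = V*B²/5 + B = B + V*B²/5)
(132 + K(13, -1))*(-46) = (132 + (⅕)*(-1)*(5 - 1*13))*(-46) = (132 + (⅕)*(-1)*(5 - 13))*(-46) = (132 + (⅕)*(-1)*(-8))*(-46) = (132 + 8/5)*(-46) = (668/5)*(-46) = -30728/5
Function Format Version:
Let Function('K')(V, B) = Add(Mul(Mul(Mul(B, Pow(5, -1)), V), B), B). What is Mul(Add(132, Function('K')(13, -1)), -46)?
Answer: Rational(-30728, 5) ≈ -6145.6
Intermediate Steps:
Function('K')(V, B) = Add(B, Mul(Rational(1, 5), V, Pow(B, 2))) (Function('K')(V, B) = Add(Mul(Mul(Mul(B, Rational(1, 5)), V), B), B) = Add(Mul(Mul(Mul(Rational(1, 5), B), V), B), B) = Add(Mul(Mul(Rational(1, 5), B, V), B), B) = Add(Mul(Rational(1, 5), V, Pow(B, 2)), B) = Add(B, Mul(Rational(1, 5), V, Pow(B, 2))))
Mul(Add(132, Function('K')(13, -1)), -46) = Mul(Add(132, Mul(Rational(1, 5), -1, Add(5, Mul(-1, 13)))), -46) = Mul(Add(132, Mul(Rational(1, 5), -1, Add(5, -13))), -46) = Mul(Add(132, Mul(Rational(1, 5), -1, -8)), -46) = Mul(Add(132, Rational(8, 5)), -46) = Mul(Rational(668, 5), -46) = Rational(-30728, 5)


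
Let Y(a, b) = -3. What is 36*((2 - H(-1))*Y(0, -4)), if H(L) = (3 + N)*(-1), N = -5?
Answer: 0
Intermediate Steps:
H(L) = 2 (H(L) = (3 - 5)*(-1) = -2*(-1) = 2)
36*((2 - H(-1))*Y(0, -4)) = 36*((2 - 1*2)*(-3)) = 36*((2 - 2)*(-3)) = 36*(0*(-3)) = 36*0 = 0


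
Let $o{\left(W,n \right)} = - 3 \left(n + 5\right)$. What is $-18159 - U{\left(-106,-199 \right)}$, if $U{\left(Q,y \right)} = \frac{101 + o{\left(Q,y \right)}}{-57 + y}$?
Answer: $- \frac{4648021}{256} \approx -18156.0$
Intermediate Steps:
$o{\left(W,n \right)} = -15 - 3 n$ ($o{\left(W,n \right)} = - 3 \left(5 + n\right) = -15 - 3 n$)
$U{\left(Q,y \right)} = \frac{86 - 3 y}{-57 + y}$ ($U{\left(Q,y \right)} = \frac{101 - \left(15 + 3 y\right)}{-57 + y} = \frac{86 - 3 y}{-57 + y}$)
$-18159 - U{\left(-106,-199 \right)} = -18159 - \frac{86 - -597}{-57 - 199} = -18159 - \frac{86 + 597}{-256} = -18159 - \left(- \frac{1}{256}\right) 683 = -18159 - - \frac{683}{256} = -18159 + \frac{683}{256} = - \frac{4648021}{256}$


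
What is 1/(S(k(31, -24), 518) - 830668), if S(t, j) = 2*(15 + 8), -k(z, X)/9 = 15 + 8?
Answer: -1/830622 ≈ -1.2039e-6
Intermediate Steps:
k(z, X) = -207 (k(z, X) = -9*(15 + 8) = -9*23 = -207)
S(t, j) = 46 (S(t, j) = 2*23 = 46)
1/(S(k(31, -24), 518) - 830668) = 1/(46 - 830668) = 1/(-830622) = -1/830622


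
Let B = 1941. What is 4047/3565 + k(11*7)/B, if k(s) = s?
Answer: 8129732/6919665 ≈ 1.1749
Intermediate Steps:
4047/3565 + k(11*7)/B = 4047/3565 + (11*7)/1941 = 4047*(1/3565) + 77*(1/1941) = 4047/3565 + 77/1941 = 8129732/6919665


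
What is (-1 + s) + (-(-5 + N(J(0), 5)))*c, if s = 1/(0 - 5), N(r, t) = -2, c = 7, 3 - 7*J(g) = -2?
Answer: 239/5 ≈ 47.800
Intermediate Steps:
J(g) = 5/7 (J(g) = 3/7 - ⅐*(-2) = 3/7 + 2/7 = 5/7)
s = -⅕ (s = 1/(-5) = -⅕ ≈ -0.20000)
(-1 + s) + (-(-5 + N(J(0), 5)))*c = (-1 - ⅕) - (-5 - 2)*7 = -6/5 - 1*(-7)*7 = -6/5 + 7*7 = -6/5 + 49 = 239/5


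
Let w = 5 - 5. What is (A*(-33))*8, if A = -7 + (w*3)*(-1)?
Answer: 1848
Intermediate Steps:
w = 0
A = -7 (A = -7 + (0*3)*(-1) = -7 + 0*(-1) = -7 + 0 = -7)
(A*(-33))*8 = -7*(-33)*8 = 231*8 = 1848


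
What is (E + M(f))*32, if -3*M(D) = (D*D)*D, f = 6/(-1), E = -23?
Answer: 1568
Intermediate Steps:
f = -6 (f = 6*(-1) = -6)
M(D) = -D**3/3 (M(D) = -D*D*D/3 = -D**2*D/3 = -D**3/3)
(E + M(f))*32 = (-23 - 1/3*(-6)**3)*32 = (-23 - 1/3*(-216))*32 = (-23 + 72)*32 = 49*32 = 1568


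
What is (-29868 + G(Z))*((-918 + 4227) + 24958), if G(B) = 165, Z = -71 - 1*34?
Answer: -839614701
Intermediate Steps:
Z = -105 (Z = -71 - 34 = -105)
(-29868 + G(Z))*((-918 + 4227) + 24958) = (-29868 + 165)*((-918 + 4227) + 24958) = -29703*(3309 + 24958) = -29703*28267 = -839614701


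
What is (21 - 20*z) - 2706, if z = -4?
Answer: -2605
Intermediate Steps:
(21 - 20*z) - 2706 = (21 - 20*(-4)) - 2706 = (21 + 80) - 2706 = 101 - 2706 = -2605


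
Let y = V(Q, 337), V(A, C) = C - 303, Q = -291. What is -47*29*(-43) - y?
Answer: 58575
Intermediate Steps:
V(A, C) = -303 + C
y = 34 (y = -303 + 337 = 34)
-47*29*(-43) - y = -47*29*(-43) - 1*34 = -1363*(-43) - 34 = 58609 - 34 = 58575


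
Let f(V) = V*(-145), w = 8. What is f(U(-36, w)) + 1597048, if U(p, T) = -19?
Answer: 1599803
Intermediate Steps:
f(V) = -145*V
f(U(-36, w)) + 1597048 = -145*(-19) + 1597048 = 2755 + 1597048 = 1599803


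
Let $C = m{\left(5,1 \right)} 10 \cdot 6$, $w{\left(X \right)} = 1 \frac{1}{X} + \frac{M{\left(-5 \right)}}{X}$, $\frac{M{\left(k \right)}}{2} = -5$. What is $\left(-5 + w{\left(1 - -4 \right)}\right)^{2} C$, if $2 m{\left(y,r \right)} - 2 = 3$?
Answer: $6936$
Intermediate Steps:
$m{\left(y,r \right)} = \frac{5}{2}$ ($m{\left(y,r \right)} = 1 + \frac{1}{2} \cdot 3 = 1 + \frac{3}{2} = \frac{5}{2}$)
$M{\left(k \right)} = -10$ ($M{\left(k \right)} = 2 \left(-5\right) = -10$)
$w{\left(X \right)} = - \frac{9}{X}$ ($w{\left(X \right)} = 1 \frac{1}{X} - \frac{10}{X} = \frac{1}{X} - \frac{10}{X} = - \frac{9}{X}$)
$C = 150$ ($C = \frac{5 \cdot 10 \cdot 6}{2} = \frac{5}{2} \cdot 60 = 150$)
$\left(-5 + w{\left(1 - -4 \right)}\right)^{2} C = \left(-5 - \frac{9}{1 - -4}\right)^{2} \cdot 150 = \left(-5 - \frac{9}{1 + 4}\right)^{2} \cdot 150 = \left(-5 - \frac{9}{5}\right)^{2} \cdot 150 = \left(- \frac{34}{5}\right)^{2} \cdot 150 = \frac{1156}{25} \cdot 150 = 6936$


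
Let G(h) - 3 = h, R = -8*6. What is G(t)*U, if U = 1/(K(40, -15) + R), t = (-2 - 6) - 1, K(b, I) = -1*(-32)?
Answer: 3/8 ≈ 0.37500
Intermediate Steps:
K(b, I) = 32
R = -48
t = -9 (t = -8 - 1 = -9)
G(h) = 3 + h
U = -1/16 (U = 1/(32 - 48) = 1/(-16) = -1/16 ≈ -0.062500)
G(t)*U = (3 - 9)*(-1/16) = -6*(-1/16) = 3/8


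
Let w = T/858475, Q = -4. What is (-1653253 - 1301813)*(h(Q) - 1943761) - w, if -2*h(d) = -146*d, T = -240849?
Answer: 4931771405841711399/858475 ≈ 5.7448e+12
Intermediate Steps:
h(d) = 73*d (h(d) = -(-73)*d = 73*d)
w = -240849/858475 ≈ -0.28055
(-1653253 - 1301813)*(h(Q) - 1943761) - w = (-1653253 - 1301813)*(73*(-4) - 1943761) - 1*(-240849/858475) = -2955066*(-292 - 1943761) + 240849/858475 = -2955066*(-1944053) + 240849/858475 = 5744804922498 + 240849/858475 = 4931771405841711399/858475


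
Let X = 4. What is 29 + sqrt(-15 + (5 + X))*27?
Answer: 29 + 27*I*sqrt(6) ≈ 29.0 + 66.136*I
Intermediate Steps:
29 + sqrt(-15 + (5 + X))*27 = 29 + sqrt(-15 + (5 + 4))*27 = 29 + sqrt(-15 + 9)*27 = 29 + sqrt(-6)*27 = 29 + (I*sqrt(6))*27 = 29 + 27*I*sqrt(6)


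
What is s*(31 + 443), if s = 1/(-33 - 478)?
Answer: -474/511 ≈ -0.92759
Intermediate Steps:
s = -1/511 (s = 1/(-511) = -1/511 ≈ -0.0019569)
s*(31 + 443) = -(31 + 443)/511 = -1/511*474 = -474/511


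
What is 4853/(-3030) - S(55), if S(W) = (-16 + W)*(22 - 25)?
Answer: 349657/3030 ≈ 115.40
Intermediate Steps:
S(W) = 48 - 3*W (S(W) = (-16 + W)*(-3) = 48 - 3*W)
4853/(-3030) - S(55) = 4853/(-3030) - (48 - 3*55) = 4853*(-1/3030) - (48 - 165) = -4853/3030 - 1*(-117) = -4853/3030 + 117 = 349657/3030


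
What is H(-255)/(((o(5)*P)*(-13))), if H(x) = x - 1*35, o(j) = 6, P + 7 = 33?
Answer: 145/1014 ≈ 0.14300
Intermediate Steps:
P = 26 (P = -7 + 33 = 26)
H(x) = -35 + x (H(x) = x - 35 = -35 + x)
H(-255)/(((o(5)*P)*(-13))) = (-35 - 255)/(((6*26)*(-13))) = -290/(156*(-13)) = -290/(-2028) = -290*(-1/2028) = 145/1014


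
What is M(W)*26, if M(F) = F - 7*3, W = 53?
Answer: 832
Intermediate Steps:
M(F) = -21 + F (M(F) = F - 21 = -21 + F)
M(W)*26 = (-21 + 53)*26 = 32*26 = 832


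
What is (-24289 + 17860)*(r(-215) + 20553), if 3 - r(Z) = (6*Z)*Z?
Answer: 1650928626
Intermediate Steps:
r(Z) = 3 - 6*Z² (r(Z) = 3 - 6*Z*Z = 3 - 6*Z²)
(-24289 + 17860)*(r(-215) + 20553) = (-24289 + 17860)*((3 - 6*(-215)²) + 20553) = -6429*((3 - 6*46225) + 20553) = -6429*((3 - 277350) + 20553) = -6429*(-277347 + 20553) = -6429*(-256794) = 1650928626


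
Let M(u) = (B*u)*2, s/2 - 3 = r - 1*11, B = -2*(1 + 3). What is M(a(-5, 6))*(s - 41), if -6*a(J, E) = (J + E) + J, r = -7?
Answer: 2272/3 ≈ 757.33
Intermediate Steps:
a(J, E) = -J/3 - E/6 (a(J, E) = -((J + E) + J)/6 = -((E + J) + J)/6 = -(E + 2*J)/6 = -J/3 - E/6)
B = -8 (B = -2*4 = -8)
s = -30 (s = 6 + 2*(-7 - 1*11) = 6 + 2*(-7 - 11) = 6 + 2*(-18) = 6 - 36 = -30)
M(u) = -16*u (M(u) = -8*u*2 = -16*u)
M(a(-5, 6))*(s - 41) = (-16*(-1/3*(-5) - 1/6*6))*(-30 - 41) = -16*(5/3 - 1)*(-71) = -16*2/3*(-71) = -32/3*(-71) = 2272/3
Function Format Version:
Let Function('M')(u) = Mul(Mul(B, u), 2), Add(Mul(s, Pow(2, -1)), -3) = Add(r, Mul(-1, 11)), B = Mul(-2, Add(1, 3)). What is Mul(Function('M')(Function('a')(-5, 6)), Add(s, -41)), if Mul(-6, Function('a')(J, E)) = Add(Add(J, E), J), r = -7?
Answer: Rational(2272, 3) ≈ 757.33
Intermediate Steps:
Function('a')(J, E) = Add(Mul(Rational(-1, 3), J), Mul(Rational(-1, 6), E)) (Function('a')(J, E) = Mul(Rational(-1, 6), Add(Add(J, E), J)) = Mul(Rational(-1, 6), Add(Add(E, J), J)) = Mul(Rational(-1, 6), Add(E, Mul(2, J))) = Add(Mul(Rational(-1, 3), J), Mul(Rational(-1, 6), E)))
B = -8 (B = Mul(-2, 4) = -8)
s = -30 (s = Add(6, Mul(2, Add(-7, Mul(-1, 11)))) = Add(6, Mul(2, Add(-7, -11))) = Add(6, Mul(2, -18)) = Add(6, -36) = -30)
Function('M')(u) = Mul(-16, u) (Function('M')(u) = Mul(Mul(-8, u), 2) = Mul(-16, u))
Mul(Function('M')(Function('a')(-5, 6)), Add(s, -41)) = Mul(Mul(-16, Add(Mul(Rational(-1, 3), -5), Mul(Rational(-1, 6), 6))), Add(-30, -41)) = Mul(Mul(-16, Add(Rational(5, 3), -1)), -71) = Mul(Mul(-16, Rational(2, 3)), -71) = Mul(Rational(-32, 3), -71) = Rational(2272, 3)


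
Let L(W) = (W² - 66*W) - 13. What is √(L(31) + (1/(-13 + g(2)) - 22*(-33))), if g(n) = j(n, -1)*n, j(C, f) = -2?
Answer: 5*I*√4301/17 ≈ 19.289*I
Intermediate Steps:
L(W) = -13 + W² - 66*W
g(n) = -2*n
√(L(31) + (1/(-13 + g(2)) - 22*(-33))) = √((-13 + 31² - 66*31) + (1/(-13 - 2*2) - 22*(-33))) = √((-13 + 961 - 2046) + (1/(-13 - 4) + 726)) = √(-1098 + (1/(-17) + 726)) = √(-1098 + (-1/17 + 726)) = √(-1098 + 12341/17) = √(-6325/17) = 5*I*√4301/17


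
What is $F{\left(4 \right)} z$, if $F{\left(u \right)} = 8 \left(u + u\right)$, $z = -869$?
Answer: $-55616$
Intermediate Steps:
$F{\left(u \right)} = 16 u$ ($F{\left(u \right)} = 8 \cdot 2 u = 16 u$)
$F{\left(4 \right)} z = 16 \cdot 4 \left(-869\right) = 64 \left(-869\right) = -55616$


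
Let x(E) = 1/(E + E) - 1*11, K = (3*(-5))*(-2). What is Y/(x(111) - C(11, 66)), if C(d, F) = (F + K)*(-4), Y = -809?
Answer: -179598/82807 ≈ -2.1689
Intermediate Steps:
K = 30 (K = -15*(-2) = 30)
x(E) = -11 + 1/(2*E) (x(E) = 1/(2*E) - 11 = -11 + 1/(2*E))
C(d, F) = -120 - 4*F (C(d, F) = (F + 30)*(-4) = (30 + F)*(-4) = -120 - 4*F)
Y/(x(111) - C(11, 66)) = -809/((-11 + (1/2)/111) - (-120 - 4*66)) = -809/((-11 + (1/2)*(1/111)) - (-120 - 264)) = -809/((-11 + 1/222) - 1*(-384)) = -809/(-2441/222 + 384) = -809/82807/222 = -809*222/82807 = -179598/82807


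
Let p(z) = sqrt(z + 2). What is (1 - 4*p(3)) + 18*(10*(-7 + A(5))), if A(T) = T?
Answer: -359 - 4*sqrt(5) ≈ -367.94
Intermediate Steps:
p(z) = sqrt(2 + z)
(1 - 4*p(3)) + 18*(10*(-7 + A(5))) = (1 - 4*sqrt(2 + 3)) + 18*(10*(-7 + 5)) = (1 - 4*sqrt(5)) + 18*(10*(-2)) = (1 - 4*sqrt(5)) + 18*(-20) = (1 - 4*sqrt(5)) - 360 = -359 - 4*sqrt(5)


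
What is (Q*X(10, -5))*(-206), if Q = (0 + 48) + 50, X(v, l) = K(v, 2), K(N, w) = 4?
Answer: -80752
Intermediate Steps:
X(v, l) = 4
Q = 98 (Q = 48 + 50 = 98)
(Q*X(10, -5))*(-206) = (98*4)*(-206) = 392*(-206) = -80752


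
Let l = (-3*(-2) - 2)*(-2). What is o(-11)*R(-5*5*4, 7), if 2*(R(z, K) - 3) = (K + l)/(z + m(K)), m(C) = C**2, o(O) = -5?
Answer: -1535/102 ≈ -15.049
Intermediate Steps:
l = -8 (l = (6 - 2)*(-2) = 4*(-2) = -8)
R(z, K) = 3 + (-8 + K)/(2*(z + K**2)) (R(z, K) = 3 + ((K - 8)/(z + K**2))/2 = 3 + ((-8 + K)/(z + K**2))/2 = 3 + (-8 + K)/(2*(z + K**2)))
o(-11)*R(-5*5*4, 7) = -5*(-4 + (1/2)*7 + 3*(-5*5*4) + 3*7**2)/(-5*5*4 + 7**2) = -5*(-4 + 7/2 + 3*(-25*4) + 3*49)/(-25*4 + 49) = -5*(-4 + 7/2 + 3*(-100) + 147)/(-100 + 49) = -5*(-4 + 7/2 - 300 + 147)/(-51) = -(-5)*(-307)/(51*2) = -5*307/102 = -1535/102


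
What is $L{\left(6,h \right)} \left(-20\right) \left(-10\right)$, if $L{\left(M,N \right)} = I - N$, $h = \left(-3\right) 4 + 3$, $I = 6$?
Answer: $3000$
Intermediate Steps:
$h = -9$ ($h = -12 + 3 = -9$)
$L{\left(M,N \right)} = 6 - N$
$L{\left(6,h \right)} \left(-20\right) \left(-10\right) = \left(6 - -9\right) \left(-20\right) \left(-10\right) = \left(6 + 9\right) \left(-20\right) \left(-10\right) = 15 \left(-20\right) \left(-10\right) = \left(-300\right) \left(-10\right) = 3000$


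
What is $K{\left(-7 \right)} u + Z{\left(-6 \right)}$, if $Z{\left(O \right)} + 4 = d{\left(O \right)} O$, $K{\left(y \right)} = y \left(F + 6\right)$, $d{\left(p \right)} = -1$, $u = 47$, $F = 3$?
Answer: $-2959$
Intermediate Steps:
$K{\left(y \right)} = 9 y$ ($K{\left(y \right)} = y \left(3 + 6\right) = y 9 = 9 y$)
$Z{\left(O \right)} = -4 - O$
$K{\left(-7 \right)} u + Z{\left(-6 \right)} = 9 \left(-7\right) 47 - -2 = \left(-63\right) 47 + \left(-4 + 6\right) = -2961 + 2 = -2959$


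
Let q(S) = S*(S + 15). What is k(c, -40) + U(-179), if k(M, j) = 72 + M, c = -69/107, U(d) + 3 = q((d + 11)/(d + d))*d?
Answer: -23578566/19153 ≈ -1231.1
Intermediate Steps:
q(S) = S*(15 + S)
U(d) = -3 + (11 + d)*(15 + (11 + d)/(2*d))/2 (U(d) = -3 + (((d + 11)/(d + d))*(15 + (d + 11)/(d + d)))*d = -3 + (((11 + d)/((2*d)))*(15 + (11 + d)/((2*d))))*d = -3 + (((11 + d)*(1/(2*d)))*(15 + (11 + d)*(1/(2*d))))*d = -3 + (((11 + d)/(2*d))*(15 + (11 + d)/(2*d)))*d = -3 + ((11 + d)*(15 + (11 + d)/(2*d))/(2*d))*d = -3 + (11 + d)*(15 + (11 + d)/(2*d))/2)
c = -69/107 (c = -69*1/107 = -69/107 ≈ -0.64486)
k(c, -40) + U(-179) = (72 - 69/107) + (85 + (31/4)*(-179) + (121/4)/(-179)) = 7635/107 + (85 - 5549/4 + (121/4)*(-1/179)) = 7635/107 + (85 - 5549/4 - 121/716) = 7635/107 - 233133/179 = -23578566/19153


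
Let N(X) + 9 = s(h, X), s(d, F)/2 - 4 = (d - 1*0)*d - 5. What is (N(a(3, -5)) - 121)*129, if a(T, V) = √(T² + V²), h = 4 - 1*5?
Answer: -16770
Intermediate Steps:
h = -1 (h = 4 - 5 = -1)
s(d, F) = -2 + 2*d² (s(d, F) = 8 + 2*((d - 1*0)*d - 5) = 8 + 2*((d + 0)*d - 5) = 8 + 2*(d*d - 5) = 8 + 2*(d² - 5) = 8 + 2*(-5 + d²) = 8 + (-10 + 2*d²) = -2 + 2*d²)
N(X) = -9 (N(X) = -9 + (-2 + 2*(-1)²) = -9 + (-2 + 2*1) = -9 + (-2 + 2) = -9 + 0 = -9)
(N(a(3, -5)) - 121)*129 = (-9 - 121)*129 = -130*129 = -16770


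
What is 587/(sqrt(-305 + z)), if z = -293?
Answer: -587*I*sqrt(598)/598 ≈ -24.004*I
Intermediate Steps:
587/(sqrt(-305 + z)) = 587/(sqrt(-305 - 293)) = 587/(sqrt(-598)) = 587/((I*sqrt(598))) = 587*(-I*sqrt(598)/598) = -587*I*sqrt(598)/598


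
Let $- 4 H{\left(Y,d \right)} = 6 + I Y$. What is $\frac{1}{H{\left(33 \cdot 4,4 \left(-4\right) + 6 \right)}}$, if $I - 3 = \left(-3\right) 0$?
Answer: $- \frac{2}{201} \approx -0.0099503$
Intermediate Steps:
$I = 3$ ($I = 3 - 0 = 3 + 0 = 3$)
$H{\left(Y,d \right)} = - \frac{3}{2} - \frac{3 Y}{4}$ ($H{\left(Y,d \right)} = - \frac{6 + 3 Y}{4} = - \frac{3}{2} - \frac{3 Y}{4}$)
$\frac{1}{H{\left(33 \cdot 4,4 \left(-4\right) + 6 \right)}} = \frac{1}{- \frac{3}{2} - \frac{3 \cdot 33 \cdot 4}{4}} = \frac{1}{- \frac{3}{2} - 99} = \frac{1}{- \frac{201}{2}} = - \frac{2}{201}$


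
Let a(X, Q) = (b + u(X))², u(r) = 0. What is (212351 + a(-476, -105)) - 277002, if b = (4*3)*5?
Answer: -61051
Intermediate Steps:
b = 60 (b = 12*5 = 60)
a(X, Q) = 3600 (a(X, Q) = (60 + 0)² = 60² = 3600)
(212351 + a(-476, -105)) - 277002 = (212351 + 3600) - 277002 = 215951 - 277002 = -61051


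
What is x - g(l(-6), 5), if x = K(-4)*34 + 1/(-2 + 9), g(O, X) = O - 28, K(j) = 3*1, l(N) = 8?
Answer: 855/7 ≈ 122.14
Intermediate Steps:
K(j) = 3
g(O, X) = -28 + O
x = 715/7 (x = 3*34 + 1/(-2 + 9) = 102 + 1/7 = 715/7 ≈ 102.14)
x - g(l(-6), 5) = 715/7 - (-28 + 8) = 715/7 - 1*(-20) = 715/7 + 20 = 855/7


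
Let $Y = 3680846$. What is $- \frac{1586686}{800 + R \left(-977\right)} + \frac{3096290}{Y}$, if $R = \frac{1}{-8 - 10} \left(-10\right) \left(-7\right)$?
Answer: $- \frac{26217475211327}{76184310085} \approx -344.13$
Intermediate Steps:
$R = - \frac{35}{9}$ ($R = \frac{1}{-18} \left(-10\right) \left(-7\right) = \left(- \frac{1}{18}\right) \left(-10\right) \left(-7\right) = \frac{5}{9} \left(-7\right) = - \frac{35}{9} \approx -3.8889$)
$- \frac{1586686}{800 + R \left(-977\right)} + \frac{3096290}{Y} = - \frac{1586686}{800 - - \frac{34195}{9}} + \frac{3096290}{3680846} = - \frac{1586686}{800 + \frac{34195}{9}} + 3096290 \cdot \frac{1}{3680846} = - \frac{1586686}{\frac{41395}{9}} + \frac{1548145}{1840423} = \left(-1586686\right) \frac{9}{41395} + \frac{1548145}{1840423} = - \frac{14280174}{41395} + \frac{1548145}{1840423} = - \frac{26217475211327}{76184310085}$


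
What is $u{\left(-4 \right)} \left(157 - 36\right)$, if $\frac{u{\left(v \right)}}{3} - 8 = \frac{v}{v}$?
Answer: $3267$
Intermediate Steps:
$u{\left(v \right)} = 27$ ($u{\left(v \right)} = 24 + 3 \frac{v}{v} = 24 + 3 \cdot 1 = 24 + 3 = 27$)
$u{\left(-4 \right)} \left(157 - 36\right) = 27 \left(157 - 36\right) = 27 \cdot 121 = 3267$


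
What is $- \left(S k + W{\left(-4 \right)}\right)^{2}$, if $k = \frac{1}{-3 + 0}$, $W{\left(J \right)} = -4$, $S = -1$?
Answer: $- \frac{121}{9} \approx -13.444$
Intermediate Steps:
$k = - \frac{1}{3}$ ($k = \frac{1}{-3} = - \frac{1}{3} \approx -0.33333$)
$- \left(S k + W{\left(-4 \right)}\right)^{2} = - \left(\left(-1\right) \left(- \frac{1}{3}\right) - 4\right)^{2} = - \left(\frac{1}{3} - 4\right)^{2} = - \left(- \frac{11}{3}\right)^{2} = \left(-1\right) \frac{121}{9} = - \frac{121}{9}$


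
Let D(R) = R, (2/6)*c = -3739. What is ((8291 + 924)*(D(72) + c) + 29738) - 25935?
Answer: -102697372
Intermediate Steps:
c = -11217 (c = 3*(-3739) = -11217)
((8291 + 924)*(D(72) + c) + 29738) - 25935 = ((8291 + 924)*(72 - 11217) + 29738) - 25935 = (9215*(-11145) + 29738) - 25935 = (-102701175 + 29738) - 25935 = -102671437 - 25935 = -102697372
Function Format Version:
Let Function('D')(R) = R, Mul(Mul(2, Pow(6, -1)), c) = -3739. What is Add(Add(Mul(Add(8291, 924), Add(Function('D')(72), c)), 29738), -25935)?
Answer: -102697372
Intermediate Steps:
c = -11217 (c = Mul(3, -3739) = -11217)
Add(Add(Mul(Add(8291, 924), Add(Function('D')(72), c)), 29738), -25935) = Add(Add(Mul(Add(8291, 924), Add(72, -11217)), 29738), -25935) = Add(Add(Mul(9215, -11145), 29738), -25935) = Add(Add(-102701175, 29738), -25935) = Add(-102671437, -25935) = -102697372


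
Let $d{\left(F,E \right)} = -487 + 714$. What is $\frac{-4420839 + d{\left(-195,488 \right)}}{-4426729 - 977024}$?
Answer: $\frac{4420612}{5403753} \approx 0.81806$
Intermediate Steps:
$d{\left(F,E \right)} = 227$
$\frac{-4420839 + d{\left(-195,488 \right)}}{-4426729 - 977024} = \frac{-4420839 + 227}{-4426729 - 977024} = - \frac{4420612}{-5403753} = \left(-4420612\right) \left(- \frac{1}{5403753}\right) = \frac{4420612}{5403753}$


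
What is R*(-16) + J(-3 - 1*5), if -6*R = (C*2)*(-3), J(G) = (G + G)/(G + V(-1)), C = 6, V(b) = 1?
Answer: -656/7 ≈ -93.714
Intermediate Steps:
J(G) = 2*G/(1 + G) (J(G) = (G + G)/(G + 1) = (2*G)/(1 + G) = 2*G/(1 + G))
R = 6 (R = -6*2*(-3)/6 = -2*(-3) = -1/6*(-36) = 6)
R*(-16) + J(-3 - 1*5) = 6*(-16) + 2*(-3 - 1*5)/(1 + (-3 - 1*5)) = -96 + 2*(-3 - 5)/(1 + (-3 - 5)) = -96 + 2*(-8)/(1 - 8) = -96 + 2*(-8)/(-7) = -96 + 2*(-8)*(-1/7) = -96 + 16/7 = -656/7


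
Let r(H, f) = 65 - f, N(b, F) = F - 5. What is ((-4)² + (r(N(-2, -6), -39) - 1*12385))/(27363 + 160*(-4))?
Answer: -12265/26723 ≈ -0.45897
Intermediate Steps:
N(b, F) = -5 + F
((-4)² + (r(N(-2, -6), -39) - 1*12385))/(27363 + 160*(-4)) = ((-4)² + ((65 - 1*(-39)) - 1*12385))/(27363 + 160*(-4)) = (16 + ((65 + 39) - 12385))/(27363 - 640) = (16 + (104 - 12385))/26723 = (16 - 12281)*(1/26723) = -12265*1/26723 = -12265/26723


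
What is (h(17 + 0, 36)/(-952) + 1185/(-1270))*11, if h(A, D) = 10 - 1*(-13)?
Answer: -1273063/120904 ≈ -10.530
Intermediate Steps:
h(A, D) = 23 (h(A, D) = 10 + 13 = 23)
(h(17 + 0, 36)/(-952) + 1185/(-1270))*11 = (23/(-952) + 1185/(-1270))*11 = (23*(-1/952) + 1185*(-1/1270))*11 = (-23/952 - 237/254)*11 = -115733/120904*11 = -1273063/120904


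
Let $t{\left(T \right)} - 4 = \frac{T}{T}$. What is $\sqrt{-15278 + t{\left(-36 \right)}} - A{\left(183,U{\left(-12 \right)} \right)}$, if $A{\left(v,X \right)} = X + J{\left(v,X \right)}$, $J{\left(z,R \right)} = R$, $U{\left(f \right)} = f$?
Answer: $24 + 3 i \sqrt{1697} \approx 24.0 + 123.58 i$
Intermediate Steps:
$t{\left(T \right)} = 5$ ($t{\left(T \right)} = 4 + \frac{T}{T} = 4 + 1 = 5$)
$A{\left(v,X \right)} = 2 X$ ($A{\left(v,X \right)} = X + X = 2 X$)
$\sqrt{-15278 + t{\left(-36 \right)}} - A{\left(183,U{\left(-12 \right)} \right)} = \sqrt{-15278 + 5} - 2 \left(-12\right) = \sqrt{-15273} - -24 = 3 i \sqrt{1697} + 24 = 24 + 3 i \sqrt{1697}$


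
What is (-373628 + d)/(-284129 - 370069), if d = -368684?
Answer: 371156/327099 ≈ 1.1347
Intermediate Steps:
(-373628 + d)/(-284129 - 370069) = (-373628 - 368684)/(-284129 - 370069) = -742312/(-654198) = -742312*(-1/654198) = 371156/327099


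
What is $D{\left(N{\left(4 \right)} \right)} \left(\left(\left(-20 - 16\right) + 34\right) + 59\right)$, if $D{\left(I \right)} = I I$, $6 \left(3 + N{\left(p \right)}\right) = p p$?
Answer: $\frac{19}{3} \approx 6.3333$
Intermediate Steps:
$N{\left(p \right)} = -3 + \frac{p^{2}}{6}$ ($N{\left(p \right)} = -3 + \frac{p p}{6} = -3 + \frac{p^{2}}{6}$)
$D{\left(I \right)} = I^{2}$
$D{\left(N{\left(4 \right)} \right)} \left(\left(\left(-20 - 16\right) + 34\right) + 59\right) = \left(-3 + \frac{4^{2}}{6}\right)^{2} \left(\left(\left(-20 - 16\right) + 34\right) + 59\right) = \left(-3 + \frac{1}{6} \cdot 16\right)^{2} \left(\left(-36 + 34\right) + 59\right) = \left(-3 + \frac{8}{3}\right)^{2} \left(-2 + 59\right) = \left(- \frac{1}{3}\right)^{2} \cdot 57 = \frac{1}{9} \cdot 57 = \frac{19}{3}$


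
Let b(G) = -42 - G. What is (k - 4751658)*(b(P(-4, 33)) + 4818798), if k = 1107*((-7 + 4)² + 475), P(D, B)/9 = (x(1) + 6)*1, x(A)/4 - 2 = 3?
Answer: -20314262344140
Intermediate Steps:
x(A) = 20 (x(A) = 8 + 4*3 = 8 + 12 = 20)
P(D, B) = 234 (P(D, B) = 9*((20 + 6)*1) = 9*(26*1) = 9*26 = 234)
k = 535788 (k = 1107*((-3)² + 475) = 1107*(9 + 475) = 1107*484 = 535788)
(k - 4751658)*(b(P(-4, 33)) + 4818798) = (535788 - 4751658)*((-42 - 1*234) + 4818798) = -4215870*((-42 - 234) + 4818798) = -4215870*(-276 + 4818798) = -4215870*4818522 = -20314262344140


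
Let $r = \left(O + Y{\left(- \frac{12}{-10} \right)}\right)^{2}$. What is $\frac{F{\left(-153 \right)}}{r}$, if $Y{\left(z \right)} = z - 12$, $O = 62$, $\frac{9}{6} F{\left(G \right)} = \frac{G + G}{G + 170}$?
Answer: $- \frac{75}{16384} \approx -0.0045776$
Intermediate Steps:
$F{\left(G \right)} = \frac{4 G}{3 \left(170 + G\right)}$ ($F{\left(G \right)} = \frac{2 \frac{G + G}{G + 170}}{3} = \frac{2 \frac{2 G}{170 + G}}{3} = \frac{4 G}{3 \left(170 + G\right)}$)
$Y{\left(z \right)} = -12 + z$
$r = \frac{65536}{25}$ ($r = \left(62 - \left(12 + \frac{12}{-10}\right)\right)^{2} = \left(62 - \frac{54}{5}\right)^{2} = \left(\frac{256}{5}\right)^{2} = \frac{65536}{25} \approx 2621.4$)
$\frac{F{\left(-153 \right)}}{r} = \frac{\frac{4}{3} \left(-153\right) \frac{1}{170 - 153}}{\frac{65536}{25}} = \frac{4}{3} \left(-153\right) \frac{1}{17} \cdot \frac{25}{65536} = \left(-12\right) \frac{25}{65536} = - \frac{75}{16384}$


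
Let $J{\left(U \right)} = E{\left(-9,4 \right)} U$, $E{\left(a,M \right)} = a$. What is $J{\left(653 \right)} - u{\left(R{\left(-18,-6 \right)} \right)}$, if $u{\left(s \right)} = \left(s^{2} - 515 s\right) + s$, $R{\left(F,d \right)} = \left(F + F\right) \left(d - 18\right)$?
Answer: $-308277$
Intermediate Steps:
$J{\left(U \right)} = - 9 U$
$R{\left(F,d \right)} = 2 F \left(-18 + d\right)$
$u{\left(s \right)} = s^{2} - 514 s$
$J{\left(653 \right)} - u{\left(R{\left(-18,-6 \right)} \right)} = \left(-9\right) 653 - 2 \left(-18\right) \left(-18 - 6\right) \left(-514 + 2 \left(-18\right) \left(-18 - 6\right)\right) = -5877 - 2 \left(-18\right) \left(-24\right) \left(-514 + 2 \left(-18\right) \left(-24\right)\right) = -5877 - 864 \left(-514 + 864\right) = -5877 - 864 \cdot 350 = -5877 - 302400 = -308277$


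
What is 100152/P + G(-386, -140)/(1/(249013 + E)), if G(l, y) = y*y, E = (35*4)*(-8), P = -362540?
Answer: 440368528252962/90635 ≈ 4.8587e+9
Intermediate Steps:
E = -1120 (E = 140*(-8) = -1120)
G(l, y) = y²
100152/P + G(-386, -140)/(1/(249013 + E)) = 100152/(-362540) + (-140)²/(1/(249013 - 1120)) = 100152*(-1/362540) + 19600/(1/247893) = -25038/90635 + 19600/(1/247893) = -25038/90635 + 19600*247893 = -25038/90635 + 4858702800 = 440368528252962/90635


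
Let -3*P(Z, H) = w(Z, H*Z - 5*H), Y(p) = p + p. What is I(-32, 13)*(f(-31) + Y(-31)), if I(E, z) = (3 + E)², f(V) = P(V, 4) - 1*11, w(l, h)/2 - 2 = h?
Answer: 54665/3 ≈ 18222.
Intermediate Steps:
Y(p) = 2*p
w(l, h) = 4 + 2*h
P(Z, H) = -4/3 + 10*H/3 - 2*H*Z/3 (P(Z, H) = -(4 + 2*(H*Z - 5*H))/3 = -(4 + 2*(-5*H + H*Z))/3 = -(4 + (-10*H + 2*H*Z))/3 = -(4 - 10*H + 2*H*Z)/3 = -4/3 + 10*H/3 - 2*H*Z/3)
f(V) = 1 - 8*V/3 (f(V) = (-4/3 - ⅔*4*(-5 + V)) - 1*11 = (-4/3 + (40/3 - 8*V/3)) - 11 = (12 - 8*V/3) - 11 = 1 - 8*V/3)
I(-32, 13)*(f(-31) + Y(-31)) = (3 - 32)²*((1 - 8/3*(-31)) + 2*(-31)) = (-29)²*((1 + 248/3) - 62) = 841*(251/3 - 62) = 841*(65/3) = 54665/3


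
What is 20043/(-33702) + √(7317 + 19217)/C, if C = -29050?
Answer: -6681/11234 - √26534/29050 ≈ -0.60032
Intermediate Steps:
20043/(-33702) + √(7317 + 19217)/C = 20043/(-33702) + √(7317 + 19217)/(-29050) = 20043*(-1/33702) + √26534*(-1/29050) = -6681/11234 - √26534/29050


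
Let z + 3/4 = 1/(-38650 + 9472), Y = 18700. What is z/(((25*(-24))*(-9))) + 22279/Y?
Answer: 70197934693/58927888800 ≈ 1.1913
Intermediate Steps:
z = -43769/58356 (z = -3/4 + 1/(-38650 + 9472) = -3/4 + 1/(-29178) = -3/4 - 1/29178 = -43769/58356 ≈ -0.75003)
z/(((25*(-24))*(-9))) + 22279/Y = -43769/(58356*((25*(-24))*(-9))) + 22279/18700 = -43769/(58356*((-600*(-9)))) + 22279*(1/18700) = -43769/58356/5400 + 22279/18700 = -43769/58356*1/5400 + 22279/18700 = -43769/315122400 + 22279/18700 = 70197934693/58927888800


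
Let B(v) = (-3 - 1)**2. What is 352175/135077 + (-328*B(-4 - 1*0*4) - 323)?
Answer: -752161792/135077 ≈ -5568.4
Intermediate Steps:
B(v) = 16 (B(v) = (-4)**2 = 16)
352175/135077 + (-328*B(-4 - 1*0*4) - 323) = 352175/135077 + (-328*16 - 323) = 352175*(1/135077) + (-5248 - 323) = 352175/135077 - 5571 = -752161792/135077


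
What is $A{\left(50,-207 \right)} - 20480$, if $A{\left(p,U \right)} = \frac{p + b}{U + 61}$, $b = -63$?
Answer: $- \frac{2990067}{146} \approx -20480.0$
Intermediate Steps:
$A{\left(p,U \right)} = \frac{-63 + p}{61 + U}$ ($A{\left(p,U \right)} = \frac{p - 63}{U + 61} = \frac{-63 + p}{61 + U}$)
$A{\left(50,-207 \right)} - 20480 = \frac{-63 + 50}{61 - 207} - 20480 = \frac{1}{-146} \left(-13\right) - 20480 = \left(- \frac{1}{146}\right) \left(-13\right) - 20480 = \frac{13}{146} - 20480 = - \frac{2990067}{146}$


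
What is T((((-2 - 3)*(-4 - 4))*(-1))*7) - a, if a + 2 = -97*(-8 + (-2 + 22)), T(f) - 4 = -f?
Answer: 1450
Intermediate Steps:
T(f) = 4 - f
a = -1166 (a = -2 - 97*(-8 + (-2 + 22)) = -2 - 97*(-8 + 20) = -2 - 97*12 = -2 - 1164 = -1166)
T((((-2 - 3)*(-4 - 4))*(-1))*7) - a = (4 - ((-2 - 3)*(-4 - 4))*(-1)*7) - 1*(-1166) = (4 - -5*(-8)*(-1)*7) + 1166 = (4 - 40*(-1)*7) + 1166 = (4 - (-40)*7) + 1166 = (4 - 1*(-280)) + 1166 = (4 + 280) + 1166 = 284 + 1166 = 1450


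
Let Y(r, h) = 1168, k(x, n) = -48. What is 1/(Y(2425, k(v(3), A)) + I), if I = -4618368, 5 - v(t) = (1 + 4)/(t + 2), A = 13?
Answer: -1/4617200 ≈ -2.1658e-7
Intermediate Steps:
v(t) = 5 - 5/(2 + t) (v(t) = 5 - (1 + 4)/(t + 2) = 5 - 5/(2 + t))
1/(Y(2425, k(v(3), A)) + I) = 1/(1168 - 4618368) = 1/(-4617200) = -1/4617200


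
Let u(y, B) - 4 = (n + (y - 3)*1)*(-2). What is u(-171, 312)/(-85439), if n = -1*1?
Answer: -354/85439 ≈ -0.0041433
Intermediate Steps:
n = -1
u(y, B) = 12 - 2*y (u(y, B) = 4 + (-1 + (y - 3)*1)*(-2) = 4 + (-1 + (-3 + y)*1)*(-2) = 4 + (-1 + (-3 + y))*(-2) = 4 + (-4 + y)*(-2) = 4 + (8 - 2*y) = 12 - 2*y)
u(-171, 312)/(-85439) = (12 - 2*(-171))/(-85439) = (12 + 342)*(-1/85439) = 354*(-1/85439) = -354/85439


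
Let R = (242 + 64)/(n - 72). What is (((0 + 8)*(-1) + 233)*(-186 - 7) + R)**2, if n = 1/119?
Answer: 138427444825275321/73393489 ≈ 1.8861e+9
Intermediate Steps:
n = 1/119 ≈ 0.0084034
R = -36414/8567 (R = (242 + 64)/(1/119 - 72) = 306/(-8567/119) = 306*(-119/8567) = -36414/8567 ≈ -4.2505)
(((0 + 8)*(-1) + 233)*(-186 - 7) + R)**2 = (((0 + 8)*(-1) + 233)*(-186 - 7) - 36414/8567)**2 = ((8*(-1) + 233)*(-193) - 36414/8567)**2 = ((-8 + 233)*(-193) - 36414/8567)**2 = (225*(-193) - 36414/8567)**2 = (-43425 - 36414/8567)**2 = (-372058389/8567)**2 = 138427444825275321/73393489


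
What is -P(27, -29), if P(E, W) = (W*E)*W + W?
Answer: -22678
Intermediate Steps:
P(E, W) = W + E*W² (P(E, W) = (E*W)*W + W = E*W² + W = W + E*W²)
-P(27, -29) = -(-29)*(1 + 27*(-29)) = -(-29)*(1 - 783) = -(-29)*(-782) = -1*22678 = -22678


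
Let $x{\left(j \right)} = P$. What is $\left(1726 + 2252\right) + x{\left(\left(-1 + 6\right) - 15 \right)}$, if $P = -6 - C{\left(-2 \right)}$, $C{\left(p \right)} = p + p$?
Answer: $3976$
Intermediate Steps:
$C{\left(p \right)} = 2 p$
$P = -2$ ($P = -6 - 2 \left(-2\right) = -6 - -4 = -6 + 4 = -2$)
$x{\left(j \right)} = -2$
$\left(1726 + 2252\right) + x{\left(\left(-1 + 6\right) - 15 \right)} = \left(1726 + 2252\right) - 2 = 3978 - 2 = 3976$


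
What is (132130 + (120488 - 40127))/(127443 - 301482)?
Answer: -212491/174039 ≈ -1.2209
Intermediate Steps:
(132130 + (120488 - 40127))/(127443 - 301482) = (132130 + 80361)/(-174039) = 212491*(-1/174039) = -212491/174039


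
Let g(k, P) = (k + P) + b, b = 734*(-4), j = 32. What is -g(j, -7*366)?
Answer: 5466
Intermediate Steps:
b = -2936
g(k, P) = -2936 + P + k (g(k, P) = (k + P) - 2936 = (P + k) - 2936 = -2936 + P + k)
-g(j, -7*366) = -(-2936 - 7*366 + 32) = -(-2936 - 2562 + 32) = -1*(-5466) = 5466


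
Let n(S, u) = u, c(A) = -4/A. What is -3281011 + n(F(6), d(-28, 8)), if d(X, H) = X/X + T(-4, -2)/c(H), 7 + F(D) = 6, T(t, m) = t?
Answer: -3281002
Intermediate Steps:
F(D) = -1 (F(D) = -7 + 6 = -1)
d(X, H) = 1 + H (d(X, H) = X/X - 4*(-H/4) = 1 - (-1)*H = 1 + H)
-3281011 + n(F(6), d(-28, 8)) = -3281011 + (1 + 8) = -3281011 + 9 = -3281002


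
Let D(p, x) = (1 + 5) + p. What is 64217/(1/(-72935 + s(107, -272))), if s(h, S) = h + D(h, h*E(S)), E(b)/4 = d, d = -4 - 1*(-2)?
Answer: -4669539155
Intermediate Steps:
d = -2 (d = -4 + 2 = -2)
E(b) = -8 (E(b) = 4*(-2) = -8)
D(p, x) = 6 + p
s(h, S) = 6 + 2*h (s(h, S) = h + (6 + h) = 6 + 2*h)
64217/(1/(-72935 + s(107, -272))) = 64217/(1/(-72935 + (6 + 2*107))) = 64217/(1/(-72935 + (6 + 214))) = 64217/(1/(-72935 + 220)) = 64217/(1/(-72715)) = 64217/(-1/72715) = 64217*(-72715) = -4669539155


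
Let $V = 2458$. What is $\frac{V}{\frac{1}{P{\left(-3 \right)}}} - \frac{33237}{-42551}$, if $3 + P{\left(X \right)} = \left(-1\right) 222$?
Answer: $- \frac{23532797313}{42551} \approx -5.5305 \cdot 10^{5}$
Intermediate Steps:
$P{\left(X \right)} = -225$ ($P{\left(X \right)} = -3 - 222 = -225$)
$\frac{V}{\frac{1}{P{\left(-3 \right)}}} - \frac{33237}{-42551} = \frac{2458}{\frac{1}{-225}} - \frac{33237}{-42551} = \frac{2458}{- \frac{1}{225}} - - \frac{33237}{42551} = 2458 \left(-225\right) + \frac{33237}{42551} = -553050 + \frac{33237}{42551} = - \frac{23532797313}{42551}$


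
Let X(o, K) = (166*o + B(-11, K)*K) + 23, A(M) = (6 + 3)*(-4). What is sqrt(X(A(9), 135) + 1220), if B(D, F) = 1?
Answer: 11*I*sqrt(38) ≈ 67.809*I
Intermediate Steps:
A(M) = -36 (A(M) = 9*(-4) = -36)
X(o, K) = 23 + K + 166*o (X(o, K) = (166*o + 1*K) + 23 = (166*o + K) + 23 = (K + 166*o) + 23 = 23 + K + 166*o)
sqrt(X(A(9), 135) + 1220) = sqrt((23 + 135 + 166*(-36)) + 1220) = sqrt((23 + 135 - 5976) + 1220) = sqrt(-5818 + 1220) = sqrt(-4598) = 11*I*sqrt(38)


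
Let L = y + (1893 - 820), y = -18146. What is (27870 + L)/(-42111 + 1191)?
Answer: -3599/13640 ≈ -0.26386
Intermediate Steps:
L = -17073 (L = -18146 + (1893 - 820) = -18146 + 1073 = -17073)
(27870 + L)/(-42111 + 1191) = (27870 - 17073)/(-42111 + 1191) = 10797/(-40920) = 10797*(-1/40920) = -3599/13640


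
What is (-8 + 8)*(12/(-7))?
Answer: 0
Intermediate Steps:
(-8 + 8)*(12/(-7)) = 0*(12*(-⅐)) = 0*(-12/7) = 0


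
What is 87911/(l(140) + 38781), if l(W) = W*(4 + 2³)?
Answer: 87911/40461 ≈ 2.1727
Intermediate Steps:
l(W) = 12*W (l(W) = W*(4 + 8) = W*12 = 12*W)
87911/(l(140) + 38781) = 87911/(12*140 + 38781) = 87911/(1680 + 38781) = 87911/40461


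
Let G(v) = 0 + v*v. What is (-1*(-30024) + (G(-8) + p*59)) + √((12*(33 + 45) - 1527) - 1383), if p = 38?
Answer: 32330 + I*√1974 ≈ 32330.0 + 44.43*I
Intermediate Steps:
G(v) = v² (G(v) = 0 + v² = v²)
(-1*(-30024) + (G(-8) + p*59)) + √((12*(33 + 45) - 1527) - 1383) = (-1*(-30024) + ((-8)² + 38*59)) + √((12*(33 + 45) - 1527) - 1383) = (30024 + (64 + 2242)) + √((12*78 - 1527) - 1383) = (30024 + 2306) + √((936 - 1527) - 1383) = 32330 + √(-591 - 1383) = 32330 + √(-1974) = 32330 + I*√1974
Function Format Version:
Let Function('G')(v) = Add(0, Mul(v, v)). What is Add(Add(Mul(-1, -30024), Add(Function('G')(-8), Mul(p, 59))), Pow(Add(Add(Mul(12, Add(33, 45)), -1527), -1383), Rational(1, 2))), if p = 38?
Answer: Add(32330, Mul(I, Pow(1974, Rational(1, 2)))) ≈ Add(32330., Mul(44.430, I))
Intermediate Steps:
Function('G')(v) = Pow(v, 2) (Function('G')(v) = Add(0, Pow(v, 2)) = Pow(v, 2))
Add(Add(Mul(-1, -30024), Add(Function('G')(-8), Mul(p, 59))), Pow(Add(Add(Mul(12, Add(33, 45)), -1527), -1383), Rational(1, 2))) = Add(Add(Mul(-1, -30024), Add(Pow(-8, 2), Mul(38, 59))), Pow(Add(Add(Mul(12, Add(33, 45)), -1527), -1383), Rational(1, 2))) = Add(Add(30024, Add(64, 2242)), Pow(Add(Add(Mul(12, 78), -1527), -1383), Rational(1, 2))) = Add(Add(30024, 2306), Pow(Add(Add(936, -1527), -1383), Rational(1, 2))) = Add(32330, Pow(Add(-591, -1383), Rational(1, 2))) = Add(32330, Pow(-1974, Rational(1, 2))) = Add(32330, Mul(I, Pow(1974, Rational(1, 2))))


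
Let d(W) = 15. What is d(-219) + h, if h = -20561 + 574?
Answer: -19972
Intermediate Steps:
h = -19987
d(-219) + h = 15 - 19987 = -19972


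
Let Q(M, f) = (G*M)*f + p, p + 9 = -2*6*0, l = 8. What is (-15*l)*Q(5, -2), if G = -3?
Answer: -2520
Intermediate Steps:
p = -9 (p = -9 - 2*6*0 = -9 - 12*0 = -9 + 0 = -9)
Q(M, f) = -9 - 3*M*f (Q(M, f) = (-3*M)*f - 9 = -3*M*f - 9 = -9 - 3*M*f)
(-15*l)*Q(5, -2) = (-15*8)*(-9 - 3*5*(-2)) = -120*(-9 + 30) = -120*21 = -2520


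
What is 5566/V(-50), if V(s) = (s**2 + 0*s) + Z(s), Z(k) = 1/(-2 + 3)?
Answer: 5566/2501 ≈ 2.2255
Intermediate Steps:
Z(k) = 1 (Z(k) = 1/1 = 1)
V(s) = 1 + s**2 (V(s) = (s**2 + 0*s) + 1 = (s**2 + 0) + 1 = s**2 + 1 = 1 + s**2)
5566/V(-50) = 5566/(1 + (-50)**2) = 5566/(1 + 2500) = 5566/2501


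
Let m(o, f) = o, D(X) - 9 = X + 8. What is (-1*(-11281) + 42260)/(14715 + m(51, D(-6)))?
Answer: 17847/4922 ≈ 3.6260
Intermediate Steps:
D(X) = 17 + X (D(X) = 9 + (X + 8) = 9 + (8 + X) = 17 + X)
(-1*(-11281) + 42260)/(14715 + m(51, D(-6))) = (-1*(-11281) + 42260)/(14715 + 51) = (11281 + 42260)/14766 = 53541*(1/14766) = 17847/4922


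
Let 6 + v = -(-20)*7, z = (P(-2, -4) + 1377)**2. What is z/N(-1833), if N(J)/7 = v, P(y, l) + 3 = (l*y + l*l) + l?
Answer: 971618/469 ≈ 2071.7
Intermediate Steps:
P(y, l) = -3 + l + l**2 + l*y (P(y, l) = -3 + ((l*y + l*l) + l) = -3 + ((l*y + l**2) + l) = -3 + ((l**2 + l*y) + l) = -3 + (l + l**2 + l*y) = -3 + l + l**2 + l*y)
z = 1943236 (z = ((-3 - 4 + (-4)**2 - 4*(-2)) + 1377)**2 = ((-3 - 4 + 16 + 8) + 1377)**2 = (17 + 1377)**2 = 1394**2 = 1943236)
v = 134 (v = -6 - (-20)*7 = -6 - 1*(-140) = -6 + 140 = 134)
N(J) = 938 (N(J) = 7*134 = 938)
z/N(-1833) = 1943236/938 = 1943236*(1/938) = 971618/469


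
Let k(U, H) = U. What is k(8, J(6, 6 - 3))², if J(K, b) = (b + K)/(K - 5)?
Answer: 64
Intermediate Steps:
J(K, b) = (K + b)/(-5 + K)
k(8, J(6, 6 - 3))² = 8² = 64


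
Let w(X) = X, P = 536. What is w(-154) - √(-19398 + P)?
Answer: -154 - I*√18862 ≈ -154.0 - 137.34*I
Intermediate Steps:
w(-154) - √(-19398 + P) = -154 - √(-19398 + 536) = -154 - √(-18862) = -154 - I*√18862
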